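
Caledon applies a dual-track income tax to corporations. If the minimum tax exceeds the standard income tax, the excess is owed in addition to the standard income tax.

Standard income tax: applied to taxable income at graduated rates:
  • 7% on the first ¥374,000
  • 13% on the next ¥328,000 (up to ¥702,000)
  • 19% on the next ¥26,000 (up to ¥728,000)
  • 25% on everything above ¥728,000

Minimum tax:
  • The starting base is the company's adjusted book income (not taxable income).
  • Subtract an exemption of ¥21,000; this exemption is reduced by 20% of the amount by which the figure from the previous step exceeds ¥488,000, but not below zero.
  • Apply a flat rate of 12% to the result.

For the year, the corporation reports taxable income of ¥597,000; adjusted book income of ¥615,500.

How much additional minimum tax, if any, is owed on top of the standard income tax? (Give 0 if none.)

¥18,690

Minimum tax:
  Base (adjusted book income): ¥615,500
  Exemption: 20% × (¥615,500 − ¥488,000) = ¥25,500 ≥ ¥21,000, so the exemption is fully phased out
  Base: ¥615,500 − ¥0 = ¥615,500
  ¥615,500 × 12% = ¥73,860

Standard income tax:
  ¥374,000 × 7% = ¥26,180
  ¥223,000 × 13% = ¥28,990
  → ¥55,170

Excess of minimum tax over standard income tax: ¥73,860 − ¥55,170 = ¥18,690.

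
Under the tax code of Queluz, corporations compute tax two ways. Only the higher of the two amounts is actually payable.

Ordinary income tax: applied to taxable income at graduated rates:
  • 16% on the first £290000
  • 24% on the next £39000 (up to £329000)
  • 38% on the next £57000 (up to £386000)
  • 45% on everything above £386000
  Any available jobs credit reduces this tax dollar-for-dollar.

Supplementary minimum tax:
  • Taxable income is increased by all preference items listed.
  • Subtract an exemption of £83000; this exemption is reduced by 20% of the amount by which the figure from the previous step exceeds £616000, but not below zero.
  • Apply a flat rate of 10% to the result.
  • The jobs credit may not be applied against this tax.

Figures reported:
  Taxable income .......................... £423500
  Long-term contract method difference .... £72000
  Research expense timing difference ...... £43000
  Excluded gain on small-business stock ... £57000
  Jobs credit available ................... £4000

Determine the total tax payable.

Ordinary income tax:
  £290000 × 16% = £46400
  £39000 × 24% = £9360
  £57000 × 38% = £21660
  £37500 × 45% = £16875
  → £94295
  Less jobs credit £4000 → £90295

Supplementary minimum tax:
  Adjusted income: £423500 + £72000 + £43000 + £57000 = £595500
  Exemption: £595500 ≤ £616000, so full £83000 applies
  Base: £595500 − £83000 = £512500
  £512500 × 10% = £51250

£90295 > £51250, so the ordinary income tax governs.

£90295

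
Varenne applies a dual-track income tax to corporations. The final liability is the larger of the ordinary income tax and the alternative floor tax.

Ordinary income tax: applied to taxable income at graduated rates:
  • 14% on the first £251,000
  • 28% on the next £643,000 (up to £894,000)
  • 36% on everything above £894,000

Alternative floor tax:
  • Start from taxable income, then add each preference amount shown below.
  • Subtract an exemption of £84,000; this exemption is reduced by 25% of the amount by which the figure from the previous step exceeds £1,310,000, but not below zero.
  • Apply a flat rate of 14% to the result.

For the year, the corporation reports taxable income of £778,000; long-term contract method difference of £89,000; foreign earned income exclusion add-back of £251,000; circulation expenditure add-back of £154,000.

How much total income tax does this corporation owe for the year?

Ordinary income tax:
  £251,000 × 14% = £35,140
  £527,000 × 28% = £147,560
  → £182,700

Alternative floor tax:
  Adjusted income: £778,000 + £89,000 + £251,000 + £154,000 = £1,272,000
  Exemption: £1,272,000 ≤ £1,310,000, so full £84,000 applies
  Base: £1,272,000 − £84,000 = £1,188,000
  £1,188,000 × 14% = £166,320

£182,700 > £166,320, so the ordinary income tax governs.

£182,700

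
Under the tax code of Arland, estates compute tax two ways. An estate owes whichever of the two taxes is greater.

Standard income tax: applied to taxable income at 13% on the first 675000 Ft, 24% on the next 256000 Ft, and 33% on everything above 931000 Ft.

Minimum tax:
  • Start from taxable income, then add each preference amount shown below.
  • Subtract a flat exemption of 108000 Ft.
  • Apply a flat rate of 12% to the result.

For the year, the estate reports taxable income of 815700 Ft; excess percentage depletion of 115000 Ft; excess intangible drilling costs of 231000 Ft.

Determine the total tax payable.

126444 Ft

Minimum tax:
  Adjusted income: 815700 Ft + 115000 Ft + 231000 Ft = 1161700 Ft
  Less exemption 108000 Ft → base 1053700 Ft
  1053700 Ft × 12% = 126444 Ft

Standard income tax:
  675000 Ft × 13% = 87750 Ft
  140700 Ft × 24% = 33768 Ft
  → 121518 Ft

126444 Ft > 121518 Ft, so the minimum tax is the binding amount.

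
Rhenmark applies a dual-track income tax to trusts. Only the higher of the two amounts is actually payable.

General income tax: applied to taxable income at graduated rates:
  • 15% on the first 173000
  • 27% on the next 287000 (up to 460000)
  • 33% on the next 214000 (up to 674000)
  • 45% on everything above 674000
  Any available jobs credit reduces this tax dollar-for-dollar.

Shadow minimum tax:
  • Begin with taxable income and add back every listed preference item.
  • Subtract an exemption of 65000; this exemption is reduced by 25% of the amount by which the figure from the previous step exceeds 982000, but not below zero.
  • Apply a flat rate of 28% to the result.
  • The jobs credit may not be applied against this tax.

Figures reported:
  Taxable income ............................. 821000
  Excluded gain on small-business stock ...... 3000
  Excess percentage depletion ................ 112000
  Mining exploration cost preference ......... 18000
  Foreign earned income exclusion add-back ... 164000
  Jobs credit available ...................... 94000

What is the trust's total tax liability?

304360

Shadow minimum tax:
  Adjusted income: 821000 + 3000 + 112000 + 18000 + 164000 = 1118000
  Exemption: 65000 − 25% × (1118000 − 982000) = 65000 − 34000 = 31000
  Base: 1118000 − 31000 = 1087000
  1087000 × 28% = 304360

General income tax:
  173000 × 15% = 25950
  287000 × 27% = 77490
  214000 × 33% = 70620
  147000 × 45% = 66150
  → 240210
  Less jobs credit 94000 → 146210

304360 > 146210, so the shadow minimum tax is the binding amount.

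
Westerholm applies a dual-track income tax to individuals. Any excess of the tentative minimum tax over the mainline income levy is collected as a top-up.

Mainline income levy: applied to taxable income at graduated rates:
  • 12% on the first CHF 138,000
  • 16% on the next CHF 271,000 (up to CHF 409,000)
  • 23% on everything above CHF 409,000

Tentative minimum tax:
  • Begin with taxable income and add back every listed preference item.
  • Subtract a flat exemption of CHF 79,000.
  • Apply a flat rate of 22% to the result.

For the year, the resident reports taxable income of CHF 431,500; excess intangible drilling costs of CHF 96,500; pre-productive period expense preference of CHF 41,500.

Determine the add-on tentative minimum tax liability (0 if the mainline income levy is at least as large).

Mainline income levy:
  CHF 138,000 × 12% = CHF 16,560
  CHF 271,000 × 16% = CHF 43,360
  CHF 22,500 × 23% = CHF 5,175
  → CHF 65,095

Tentative minimum tax:
  Adjusted income: CHF 431,500 + CHF 96,500 + CHF 41,500 = CHF 569,500
  Less exemption CHF 79,000 → base CHF 490,500
  CHF 490,500 × 22% = CHF 107,910

Excess of tentative minimum tax over mainline income levy: CHF 107,910 − CHF 65,095 = CHF 42,815.

CHF 42,815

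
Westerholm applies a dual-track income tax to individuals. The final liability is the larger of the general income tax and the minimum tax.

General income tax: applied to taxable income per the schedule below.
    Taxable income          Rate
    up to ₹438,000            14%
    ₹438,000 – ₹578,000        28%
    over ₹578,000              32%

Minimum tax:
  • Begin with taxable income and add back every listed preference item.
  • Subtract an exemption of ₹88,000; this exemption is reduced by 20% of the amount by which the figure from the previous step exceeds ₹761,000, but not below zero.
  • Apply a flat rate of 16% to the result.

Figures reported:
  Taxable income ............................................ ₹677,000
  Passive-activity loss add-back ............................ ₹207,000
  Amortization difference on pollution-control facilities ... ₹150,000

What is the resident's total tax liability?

₹160,096

Minimum tax:
  Adjusted income: ₹677,000 + ₹207,000 + ₹150,000 = ₹1,034,000
  Exemption: ₹88,000 − 20% × (₹1,034,000 − ₹761,000) = ₹88,000 − ₹54,600 = ₹33,400
  Base: ₹1,034,000 − ₹33,400 = ₹1,000,600
  ₹1,000,600 × 16% = ₹160,096

General income tax:
  ₹438,000 × 14% = ₹61,320
  ₹140,000 × 28% = ₹39,200
  ₹99,000 × 32% = ₹31,680
  → ₹132,200

₹160,096 > ₹132,200, so the minimum tax is the binding amount.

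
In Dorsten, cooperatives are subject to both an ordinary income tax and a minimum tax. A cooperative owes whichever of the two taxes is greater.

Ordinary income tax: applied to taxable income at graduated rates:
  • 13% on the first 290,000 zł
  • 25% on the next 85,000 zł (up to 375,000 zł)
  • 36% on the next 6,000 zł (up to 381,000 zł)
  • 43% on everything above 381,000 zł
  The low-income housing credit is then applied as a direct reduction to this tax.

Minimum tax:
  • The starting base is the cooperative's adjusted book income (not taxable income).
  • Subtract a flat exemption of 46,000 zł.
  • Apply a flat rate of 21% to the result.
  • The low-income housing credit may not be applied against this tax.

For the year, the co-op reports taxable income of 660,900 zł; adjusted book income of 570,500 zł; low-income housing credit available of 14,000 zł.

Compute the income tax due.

Ordinary income tax:
  290,000 zł × 13% = 37,700 zł
  85,000 zł × 25% = 21,250 zł
  6,000 zł × 36% = 2,160 zł
  279,900 zł × 43% = 120,357 zł
  → 181,467 zł
  Less low-income housing credit 14,000 zł → 167,467 zł

Minimum tax:
  Base (adjusted book income): 570,500 zł
  Less exemption 46,000 zł → base 524,500 zł
  524,500 zł × 21% = 110,145 zł

167,467 zł > 110,145 zł, so the ordinary income tax governs.

167,467 zł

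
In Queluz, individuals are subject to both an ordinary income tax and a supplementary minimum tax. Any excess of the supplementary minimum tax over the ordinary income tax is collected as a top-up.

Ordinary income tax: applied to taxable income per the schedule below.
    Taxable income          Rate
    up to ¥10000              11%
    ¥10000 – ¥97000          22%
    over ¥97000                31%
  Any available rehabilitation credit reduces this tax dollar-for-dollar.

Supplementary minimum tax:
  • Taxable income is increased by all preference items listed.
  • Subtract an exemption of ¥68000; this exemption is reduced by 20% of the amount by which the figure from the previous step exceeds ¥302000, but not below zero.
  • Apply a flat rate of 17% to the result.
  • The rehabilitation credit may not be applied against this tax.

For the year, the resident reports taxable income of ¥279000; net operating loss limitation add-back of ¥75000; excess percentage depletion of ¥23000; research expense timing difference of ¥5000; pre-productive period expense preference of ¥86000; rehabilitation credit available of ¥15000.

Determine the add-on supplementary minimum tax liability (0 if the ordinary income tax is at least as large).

¥11984

Supplementary minimum tax:
  Adjusted income: ¥279000 + ¥75000 + ¥23000 + ¥5000 + ¥86000 = ¥468000
  Exemption: ¥68000 − 20% × (¥468000 − ¥302000) = ¥68000 − ¥33200 = ¥34800
  Base: ¥468000 − ¥34800 = ¥433200
  ¥433200 × 17% = ¥73644

Ordinary income tax:
  ¥10000 × 11% = ¥1100
  ¥87000 × 22% = ¥19140
  ¥182000 × 31% = ¥56420
  → ¥76660
  Less rehabilitation credit ¥15000 → ¥61660

Excess of supplementary minimum tax over ordinary income tax: ¥73644 − ¥61660 = ¥11984.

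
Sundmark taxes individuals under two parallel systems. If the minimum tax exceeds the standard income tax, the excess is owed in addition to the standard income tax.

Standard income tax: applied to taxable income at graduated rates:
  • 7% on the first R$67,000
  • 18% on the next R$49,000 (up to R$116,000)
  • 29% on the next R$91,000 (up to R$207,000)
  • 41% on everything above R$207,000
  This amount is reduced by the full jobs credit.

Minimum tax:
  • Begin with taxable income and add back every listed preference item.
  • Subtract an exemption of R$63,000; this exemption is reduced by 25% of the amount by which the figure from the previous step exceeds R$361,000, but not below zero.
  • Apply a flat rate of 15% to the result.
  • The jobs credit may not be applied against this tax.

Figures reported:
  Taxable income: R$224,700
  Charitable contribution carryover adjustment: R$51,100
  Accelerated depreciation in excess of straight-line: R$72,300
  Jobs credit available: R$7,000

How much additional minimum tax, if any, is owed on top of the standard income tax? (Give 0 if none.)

Minimum tax:
  Adjusted income: R$224,700 + R$51,100 + R$72,300 = R$348,100
  Exemption: R$348,100 ≤ R$361,000, so full R$63,000 applies
  Base: R$348,100 − R$63,000 = R$285,100
  R$285,100 × 15% = R$42,765

Standard income tax:
  R$67,000 × 7% = R$4,690
  R$49,000 × 18% = R$8,820
  R$91,000 × 29% = R$26,390
  R$17,700 × 41% = R$7,257
  → R$47,157
  Less jobs credit R$7,000 → R$40,157

Excess of minimum tax over standard income tax: R$42,765 − R$40,157 = R$2,608.

R$2,608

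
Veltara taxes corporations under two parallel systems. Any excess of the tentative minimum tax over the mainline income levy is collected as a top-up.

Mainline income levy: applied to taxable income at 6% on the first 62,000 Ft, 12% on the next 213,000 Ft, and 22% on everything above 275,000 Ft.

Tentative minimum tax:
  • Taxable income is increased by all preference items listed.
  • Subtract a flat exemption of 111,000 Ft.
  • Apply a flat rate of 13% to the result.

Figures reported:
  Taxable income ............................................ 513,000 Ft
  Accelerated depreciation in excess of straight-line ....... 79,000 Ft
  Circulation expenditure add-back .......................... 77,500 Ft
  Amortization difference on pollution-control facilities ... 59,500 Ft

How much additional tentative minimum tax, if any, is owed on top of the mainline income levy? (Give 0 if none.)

0 Ft

Mainline income levy:
  62,000 Ft × 6% = 3,720 Ft
  213,000 Ft × 12% = 25,560 Ft
  238,000 Ft × 22% = 52,360 Ft
  → 81,640 Ft

Tentative minimum tax:
  Adjusted income: 513,000 Ft + 79,000 Ft + 77,500 Ft + 59,500 Ft = 729,000 Ft
  Less exemption 111,000 Ft → base 618,000 Ft
  618,000 Ft × 13% = 80,340 Ft

80,340 Ft ≤ 81,640 Ft, so no add-on is due.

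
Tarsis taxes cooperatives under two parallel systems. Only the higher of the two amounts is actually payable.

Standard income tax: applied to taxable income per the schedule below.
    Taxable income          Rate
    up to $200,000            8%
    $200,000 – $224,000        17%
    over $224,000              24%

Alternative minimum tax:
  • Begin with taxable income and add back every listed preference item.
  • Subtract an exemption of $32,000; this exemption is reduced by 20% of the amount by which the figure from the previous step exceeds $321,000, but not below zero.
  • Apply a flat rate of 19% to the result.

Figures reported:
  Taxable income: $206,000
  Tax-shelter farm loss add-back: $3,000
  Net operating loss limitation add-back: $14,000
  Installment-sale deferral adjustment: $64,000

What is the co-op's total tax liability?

$48,450

Alternative minimum tax:
  Adjusted income: $206,000 + $3,000 + $14,000 + $64,000 = $287,000
  Exemption: $287,000 ≤ $321,000, so full $32,000 applies
  Base: $287,000 − $32,000 = $255,000
  $255,000 × 19% = $48,450

Standard income tax:
  $200,000 × 8% = $16,000
  $6,000 × 17% = $1,020
  → $17,020

$48,450 > $17,020, so the alternative minimum tax is the binding amount.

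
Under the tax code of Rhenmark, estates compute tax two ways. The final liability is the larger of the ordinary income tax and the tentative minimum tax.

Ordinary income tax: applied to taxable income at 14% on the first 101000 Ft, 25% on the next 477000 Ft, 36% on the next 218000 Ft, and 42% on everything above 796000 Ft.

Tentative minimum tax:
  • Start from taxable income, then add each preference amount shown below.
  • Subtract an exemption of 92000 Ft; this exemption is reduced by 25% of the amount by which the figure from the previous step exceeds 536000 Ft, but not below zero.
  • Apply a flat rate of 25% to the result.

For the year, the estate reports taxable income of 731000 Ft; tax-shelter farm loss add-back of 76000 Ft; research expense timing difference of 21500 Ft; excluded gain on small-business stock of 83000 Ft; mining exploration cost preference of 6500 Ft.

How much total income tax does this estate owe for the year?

229500 Ft

Ordinary income tax:
  101000 Ft × 14% = 14140 Ft
  477000 Ft × 25% = 119250 Ft
  153000 Ft × 36% = 55080 Ft
  → 188470 Ft

Tentative minimum tax:
  Adjusted income: 731000 Ft + 76000 Ft + 21500 Ft + 83000 Ft + 6500 Ft = 918000 Ft
  Exemption: 25% × (918000 Ft − 536000 Ft) = 95500 Ft ≥ 92000 Ft, so the exemption is fully phased out
  Base: 918000 Ft − 0 Ft = 918000 Ft
  918000 Ft × 25% = 229500 Ft

229500 Ft > 188470 Ft, so the tentative minimum tax is the binding amount.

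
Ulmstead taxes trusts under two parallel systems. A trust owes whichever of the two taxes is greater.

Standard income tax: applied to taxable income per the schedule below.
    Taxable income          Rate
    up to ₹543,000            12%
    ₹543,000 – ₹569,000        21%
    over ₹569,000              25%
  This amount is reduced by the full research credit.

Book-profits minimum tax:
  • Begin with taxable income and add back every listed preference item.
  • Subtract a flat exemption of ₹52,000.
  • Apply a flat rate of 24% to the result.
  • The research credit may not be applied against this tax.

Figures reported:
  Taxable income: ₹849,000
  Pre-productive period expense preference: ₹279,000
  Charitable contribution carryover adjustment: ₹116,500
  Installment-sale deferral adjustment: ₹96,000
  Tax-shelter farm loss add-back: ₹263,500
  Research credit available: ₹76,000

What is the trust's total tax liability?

₹372,480

Book-profits minimum tax:
  Adjusted income: ₹849,000 + ₹279,000 + ₹116,500 + ₹96,000 + ₹263,500 = ₹1,604,000
  Less exemption ₹52,000 → base ₹1,552,000
  ₹1,552,000 × 24% = ₹372,480

Standard income tax:
  ₹543,000 × 12% = ₹65,160
  ₹26,000 × 21% = ₹5,460
  ₹280,000 × 25% = ₹70,000
  → ₹140,620
  Less research credit ₹76,000 → ₹64,620

₹372,480 > ₹64,620, so the book-profits minimum tax is the binding amount.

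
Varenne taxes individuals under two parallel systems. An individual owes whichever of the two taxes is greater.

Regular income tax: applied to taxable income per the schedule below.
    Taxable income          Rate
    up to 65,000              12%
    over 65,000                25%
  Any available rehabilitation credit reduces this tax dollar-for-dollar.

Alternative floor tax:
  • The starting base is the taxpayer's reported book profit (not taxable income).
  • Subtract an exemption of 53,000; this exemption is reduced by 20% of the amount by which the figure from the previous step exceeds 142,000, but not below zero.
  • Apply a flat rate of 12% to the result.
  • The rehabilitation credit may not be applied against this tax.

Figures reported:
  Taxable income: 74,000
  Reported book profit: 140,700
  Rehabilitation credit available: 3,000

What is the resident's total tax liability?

10,524

Alternative floor tax:
  Base (reported book profit): 140,700
  Exemption: 140,700 ≤ 142,000, so full 53,000 applies
  Base: 140,700 − 53,000 = 87,700
  87,700 × 12% = 10,524

Regular income tax:
  65,000 × 12% = 7,800
  9,000 × 25% = 2,250
  → 10,050
  Less rehabilitation credit 3,000 → 7,050

10,524 > 7,050, so the alternative floor tax is the binding amount.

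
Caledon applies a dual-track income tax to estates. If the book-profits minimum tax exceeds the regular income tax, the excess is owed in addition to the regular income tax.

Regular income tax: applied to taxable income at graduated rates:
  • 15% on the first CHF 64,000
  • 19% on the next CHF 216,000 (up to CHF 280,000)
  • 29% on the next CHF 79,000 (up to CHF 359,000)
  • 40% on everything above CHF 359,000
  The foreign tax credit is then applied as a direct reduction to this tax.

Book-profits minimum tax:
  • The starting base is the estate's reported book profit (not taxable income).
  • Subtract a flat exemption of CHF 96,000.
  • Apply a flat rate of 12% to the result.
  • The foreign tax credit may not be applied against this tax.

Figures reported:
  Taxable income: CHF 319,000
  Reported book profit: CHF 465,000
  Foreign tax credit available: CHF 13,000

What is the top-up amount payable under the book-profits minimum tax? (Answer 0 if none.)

Book-profits minimum tax:
  Base (reported book profit): CHF 465,000
  Less exemption CHF 96,000 → base CHF 369,000
  CHF 369,000 × 12% = CHF 44,280

Regular income tax:
  CHF 64,000 × 15% = CHF 9,600
  CHF 216,000 × 19% = CHF 41,040
  CHF 39,000 × 29% = CHF 11,310
  → CHF 61,950
  Less foreign tax credit CHF 13,000 → CHF 48,950

CHF 44,280 ≤ CHF 48,950, so no add-on is due.

CHF 0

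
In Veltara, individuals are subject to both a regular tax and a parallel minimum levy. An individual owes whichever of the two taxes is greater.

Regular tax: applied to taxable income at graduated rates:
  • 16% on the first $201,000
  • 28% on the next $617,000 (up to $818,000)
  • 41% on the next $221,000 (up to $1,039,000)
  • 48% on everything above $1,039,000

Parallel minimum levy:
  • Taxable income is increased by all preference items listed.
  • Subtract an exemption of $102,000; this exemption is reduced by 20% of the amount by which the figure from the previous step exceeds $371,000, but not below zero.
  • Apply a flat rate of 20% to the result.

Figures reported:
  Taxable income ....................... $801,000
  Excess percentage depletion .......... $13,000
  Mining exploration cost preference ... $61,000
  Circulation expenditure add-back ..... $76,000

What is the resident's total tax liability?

Regular tax:
  $201,000 × 16% = $32,160
  $600,000 × 28% = $168,000
  → $200,160

Parallel minimum levy:
  Adjusted income: $801,000 + $13,000 + $61,000 + $76,000 = $951,000
  Exemption: 20% × ($951,000 − $371,000) = $116,000 ≥ $102,000, so the exemption is fully phased out
  Base: $951,000 − $0 = $951,000
  $951,000 × 20% = $190,200

$200,160 > $190,200, so the regular tax governs.

$200,160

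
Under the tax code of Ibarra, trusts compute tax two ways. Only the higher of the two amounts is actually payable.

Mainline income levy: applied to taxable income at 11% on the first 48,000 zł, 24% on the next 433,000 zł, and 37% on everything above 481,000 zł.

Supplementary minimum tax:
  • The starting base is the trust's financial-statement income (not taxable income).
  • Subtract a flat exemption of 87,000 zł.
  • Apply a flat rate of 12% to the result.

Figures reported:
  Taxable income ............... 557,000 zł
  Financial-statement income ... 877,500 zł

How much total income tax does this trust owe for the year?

137,320 zł

Mainline income levy:
  48,000 zł × 11% = 5,280 zł
  433,000 zł × 24% = 103,920 zł
  76,000 zł × 37% = 28,120 zł
  → 137,320 zł

Supplementary minimum tax:
  Base (financial-statement income): 877,500 zł
  Less exemption 87,000 zł → base 790,500 zł
  790,500 zł × 12% = 94,860 zł

137,320 zł > 94,860 zł, so the mainline income levy governs.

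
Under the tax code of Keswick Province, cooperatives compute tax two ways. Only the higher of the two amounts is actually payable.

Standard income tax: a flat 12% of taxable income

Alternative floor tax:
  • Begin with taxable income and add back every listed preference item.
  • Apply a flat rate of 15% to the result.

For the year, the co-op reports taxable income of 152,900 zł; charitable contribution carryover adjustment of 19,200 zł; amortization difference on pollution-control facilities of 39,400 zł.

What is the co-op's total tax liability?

Standard income tax:
  152,900 zł × 12% = 18,348 zł

Alternative floor tax:
  Adjusted income: 152,900 zł + 19,200 zł + 39,400 zł = 211,500 zł
  211,500 zł × 15% = 31,725 zł

31,725 zł > 18,348 zł, so the alternative floor tax is the binding amount.

31,725 zł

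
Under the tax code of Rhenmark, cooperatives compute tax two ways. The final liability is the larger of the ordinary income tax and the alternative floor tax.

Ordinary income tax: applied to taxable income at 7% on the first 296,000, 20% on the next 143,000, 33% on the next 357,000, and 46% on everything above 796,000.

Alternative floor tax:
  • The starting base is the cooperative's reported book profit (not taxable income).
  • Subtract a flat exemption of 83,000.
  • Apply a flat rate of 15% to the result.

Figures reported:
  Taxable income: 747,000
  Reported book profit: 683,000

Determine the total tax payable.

150,960

Alternative floor tax:
  Base (reported book profit): 683,000
  Less exemption 83,000 → base 600,000
  600,000 × 15% = 90,000

Ordinary income tax:
  296,000 × 7% = 20,720
  143,000 × 20% = 28,600
  308,000 × 33% = 101,640
  → 150,960

150,960 > 90,000, so the ordinary income tax governs.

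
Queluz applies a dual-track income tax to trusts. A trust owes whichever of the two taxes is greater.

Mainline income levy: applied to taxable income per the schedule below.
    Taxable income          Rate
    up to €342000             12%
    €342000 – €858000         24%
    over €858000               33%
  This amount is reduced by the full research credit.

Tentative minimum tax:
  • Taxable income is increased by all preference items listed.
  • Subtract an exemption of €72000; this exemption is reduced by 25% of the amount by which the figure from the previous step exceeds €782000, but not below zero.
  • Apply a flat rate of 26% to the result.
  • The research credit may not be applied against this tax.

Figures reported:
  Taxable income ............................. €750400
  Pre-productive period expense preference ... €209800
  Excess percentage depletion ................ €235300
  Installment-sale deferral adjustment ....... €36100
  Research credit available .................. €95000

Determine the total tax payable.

€320216

Tentative minimum tax:
  Adjusted income: €750400 + €209800 + €235300 + €36100 = €1231600
  Exemption: 25% × (€1231600 − €782000) = €112400 ≥ €72000, so the exemption is fully phased out
  Base: €1231600 − €0 = €1231600
  €1231600 × 26% = €320216

Mainline income levy:
  €342000 × 12% = €41040
  €408400 × 24% = €98016
  → €139056
  Less research credit €95000 → €44056

€320216 > €44056, so the tentative minimum tax is the binding amount.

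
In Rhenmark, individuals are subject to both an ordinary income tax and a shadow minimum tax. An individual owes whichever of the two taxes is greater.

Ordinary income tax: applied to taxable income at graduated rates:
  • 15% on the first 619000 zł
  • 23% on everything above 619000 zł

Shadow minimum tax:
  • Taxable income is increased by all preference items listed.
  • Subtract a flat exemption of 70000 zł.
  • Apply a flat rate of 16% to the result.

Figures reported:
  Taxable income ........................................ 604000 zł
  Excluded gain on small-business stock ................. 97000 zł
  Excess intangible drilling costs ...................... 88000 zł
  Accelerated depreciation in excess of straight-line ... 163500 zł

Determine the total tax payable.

Ordinary income tax:
  604000 zł × 15% = 90600 zł

Shadow minimum tax:
  Adjusted income: 604000 zł + 97000 zł + 88000 zł + 163500 zł = 952500 zł
  Less exemption 70000 zł → base 882500 zł
  882500 zł × 16% = 141200 zł

141200 zł > 90600 zł, so the shadow minimum tax is the binding amount.

141200 zł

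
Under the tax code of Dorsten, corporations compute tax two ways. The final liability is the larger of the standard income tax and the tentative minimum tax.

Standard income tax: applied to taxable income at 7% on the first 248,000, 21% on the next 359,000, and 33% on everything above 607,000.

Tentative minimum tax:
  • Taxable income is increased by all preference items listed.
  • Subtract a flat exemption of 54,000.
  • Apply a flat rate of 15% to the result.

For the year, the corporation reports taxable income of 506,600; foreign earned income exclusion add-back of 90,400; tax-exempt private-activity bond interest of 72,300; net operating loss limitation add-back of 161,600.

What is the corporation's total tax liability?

116,535

Tentative minimum tax:
  Adjusted income: 506,600 + 90,400 + 72,300 + 161,600 = 830,900
  Less exemption 54,000 → base 776,900
  776,900 × 15% = 116,535

Standard income tax:
  248,000 × 7% = 17,360
  258,600 × 21% = 54,306
  → 71,666

116,535 > 71,666, so the tentative minimum tax is the binding amount.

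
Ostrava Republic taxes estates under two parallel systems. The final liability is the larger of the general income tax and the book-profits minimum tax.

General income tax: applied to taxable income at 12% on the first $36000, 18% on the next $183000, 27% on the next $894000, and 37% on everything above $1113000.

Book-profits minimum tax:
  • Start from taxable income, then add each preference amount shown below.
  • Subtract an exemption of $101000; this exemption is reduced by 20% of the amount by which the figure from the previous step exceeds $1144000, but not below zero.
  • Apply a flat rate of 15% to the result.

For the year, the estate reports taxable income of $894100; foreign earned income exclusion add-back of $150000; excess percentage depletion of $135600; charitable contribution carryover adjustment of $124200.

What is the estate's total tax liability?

General income tax:
  $36000 × 12% = $4320
  $183000 × 18% = $32940
  $675100 × 27% = $182277
  → $219537

Book-profits minimum tax:
  Adjusted income: $894100 + $150000 + $135600 + $124200 = $1303900
  Exemption: $101000 − 20% × ($1303900 − $1144000) = $101000 − $31980 = $69020
  Base: $1303900 − $69020 = $1234880
  $1234880 × 15% = $185232

$219537 > $185232, so the general income tax governs.

$219537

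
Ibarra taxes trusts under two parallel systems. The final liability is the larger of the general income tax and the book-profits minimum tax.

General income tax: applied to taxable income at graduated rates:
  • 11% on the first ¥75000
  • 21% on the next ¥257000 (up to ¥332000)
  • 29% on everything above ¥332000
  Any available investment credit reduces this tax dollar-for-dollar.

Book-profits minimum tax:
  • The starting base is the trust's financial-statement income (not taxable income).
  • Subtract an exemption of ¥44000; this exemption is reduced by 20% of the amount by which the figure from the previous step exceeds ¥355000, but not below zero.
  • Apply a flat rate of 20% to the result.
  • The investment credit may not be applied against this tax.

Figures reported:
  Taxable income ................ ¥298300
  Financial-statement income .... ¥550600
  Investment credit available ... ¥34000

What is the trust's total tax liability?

¥109144

General income tax:
  ¥75000 × 11% = ¥8250
  ¥223300 × 21% = ¥46893
  → ¥55143
  Less investment credit ¥34000 → ¥21143

Book-profits minimum tax:
  Base (financial-statement income): ¥550600
  Exemption: ¥44000 − 20% × (¥550600 − ¥355000) = ¥44000 − ¥39120 = ¥4880
  Base: ¥550600 − ¥4880 = ¥545720
  ¥545720 × 20% = ¥109144

¥109144 > ¥21143, so the book-profits minimum tax is the binding amount.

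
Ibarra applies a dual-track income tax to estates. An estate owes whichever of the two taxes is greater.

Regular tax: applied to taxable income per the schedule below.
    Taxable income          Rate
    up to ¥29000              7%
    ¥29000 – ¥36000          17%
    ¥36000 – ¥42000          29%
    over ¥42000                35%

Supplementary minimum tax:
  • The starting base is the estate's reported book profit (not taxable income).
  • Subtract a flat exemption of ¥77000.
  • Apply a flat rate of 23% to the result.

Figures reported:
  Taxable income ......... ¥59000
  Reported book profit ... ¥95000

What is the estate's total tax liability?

Supplementary minimum tax:
  Base (reported book profit): ¥95000
  Less exemption ¥77000 → base ¥18000
  ¥18000 × 23% = ¥4140

Regular tax:
  ¥29000 × 7% = ¥2030
  ¥7000 × 17% = ¥1190
  ¥6000 × 29% = ¥1740
  ¥17000 × 35% = ¥5950
  → ¥10910

¥10910 > ¥4140, so the regular tax governs.

¥10910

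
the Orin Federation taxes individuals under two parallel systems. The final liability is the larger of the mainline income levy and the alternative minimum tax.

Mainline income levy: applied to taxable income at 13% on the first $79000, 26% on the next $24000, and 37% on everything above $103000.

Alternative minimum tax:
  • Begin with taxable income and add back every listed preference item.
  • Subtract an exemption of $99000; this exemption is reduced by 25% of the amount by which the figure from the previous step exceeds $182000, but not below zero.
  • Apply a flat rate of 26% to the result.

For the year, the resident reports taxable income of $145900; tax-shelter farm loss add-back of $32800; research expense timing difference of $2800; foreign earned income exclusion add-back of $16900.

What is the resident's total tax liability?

Alternative minimum tax:
  Adjusted income: $145900 + $32800 + $2800 + $16900 = $198400
  Exemption: $99000 − 25% × ($198400 − $182000) = $99000 − $4100 = $94900
  Base: $198400 − $94900 = $103500
  $103500 × 26% = $26910

Mainline income levy:
  $79000 × 13% = $10270
  $24000 × 26% = $6240
  $42900 × 37% = $15873
  → $32383

$32383 > $26910, so the mainline income levy governs.

$32383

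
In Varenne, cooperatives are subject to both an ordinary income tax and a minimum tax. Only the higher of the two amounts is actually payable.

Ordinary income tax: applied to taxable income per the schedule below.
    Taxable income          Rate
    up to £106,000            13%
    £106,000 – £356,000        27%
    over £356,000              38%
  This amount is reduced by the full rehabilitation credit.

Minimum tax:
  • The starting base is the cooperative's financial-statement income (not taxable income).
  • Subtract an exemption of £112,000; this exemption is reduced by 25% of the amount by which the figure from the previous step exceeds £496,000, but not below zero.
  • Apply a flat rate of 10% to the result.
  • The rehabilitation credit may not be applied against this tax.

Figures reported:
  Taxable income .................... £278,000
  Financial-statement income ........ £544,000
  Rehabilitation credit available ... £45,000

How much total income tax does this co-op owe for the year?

Minimum tax:
  Base (financial-statement income): £544,000
  Exemption: £112,000 − 25% × (£544,000 − £496,000) = £112,000 − £12,000 = £100,000
  Base: £544,000 − £100,000 = £444,000
  £444,000 × 10% = £44,400

Ordinary income tax:
  £106,000 × 13% = £13,780
  £172,000 × 27% = £46,440
  → £60,220
  Less rehabilitation credit £45,000 → £15,220

£44,400 > £15,220, so the minimum tax is the binding amount.

£44,400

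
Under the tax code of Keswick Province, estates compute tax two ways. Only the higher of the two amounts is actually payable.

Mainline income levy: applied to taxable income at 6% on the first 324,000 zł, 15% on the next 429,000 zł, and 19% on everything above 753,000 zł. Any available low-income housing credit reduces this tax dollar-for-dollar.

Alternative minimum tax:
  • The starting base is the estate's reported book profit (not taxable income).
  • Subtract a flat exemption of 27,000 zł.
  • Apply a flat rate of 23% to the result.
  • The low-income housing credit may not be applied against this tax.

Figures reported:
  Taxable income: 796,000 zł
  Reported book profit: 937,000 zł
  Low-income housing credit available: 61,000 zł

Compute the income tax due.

209,300 zł

Alternative minimum tax:
  Base (reported book profit): 937,000 zł
  Less exemption 27,000 zł → base 910,000 zł
  910,000 zł × 23% = 209,300 zł

Mainline income levy:
  324,000 zł × 6% = 19,440 zł
  429,000 zł × 15% = 64,350 zł
  43,000 zł × 19% = 8,170 zł
  → 91,960 zł
  Less low-income housing credit 61,000 zł → 30,960 zł

209,300 zł > 30,960 zł, so the alternative minimum tax is the binding amount.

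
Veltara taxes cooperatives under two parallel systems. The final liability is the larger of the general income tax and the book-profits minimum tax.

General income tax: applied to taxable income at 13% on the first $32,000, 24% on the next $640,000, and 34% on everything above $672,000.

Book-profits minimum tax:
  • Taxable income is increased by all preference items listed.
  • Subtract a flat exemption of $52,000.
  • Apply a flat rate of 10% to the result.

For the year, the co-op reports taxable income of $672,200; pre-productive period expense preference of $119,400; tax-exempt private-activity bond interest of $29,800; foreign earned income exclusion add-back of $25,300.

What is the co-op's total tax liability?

General income tax:
  $32,000 × 13% = $4,160
  $640,000 × 24% = $153,600
  $200 × 34% = $68
  → $157,828

Book-profits minimum tax:
  Adjusted income: $672,200 + $119,400 + $29,800 + $25,300 = $846,700
  Less exemption $52,000 → base $794,700
  $794,700 × 10% = $79,470

$157,828 > $79,470, so the general income tax governs.

$157,828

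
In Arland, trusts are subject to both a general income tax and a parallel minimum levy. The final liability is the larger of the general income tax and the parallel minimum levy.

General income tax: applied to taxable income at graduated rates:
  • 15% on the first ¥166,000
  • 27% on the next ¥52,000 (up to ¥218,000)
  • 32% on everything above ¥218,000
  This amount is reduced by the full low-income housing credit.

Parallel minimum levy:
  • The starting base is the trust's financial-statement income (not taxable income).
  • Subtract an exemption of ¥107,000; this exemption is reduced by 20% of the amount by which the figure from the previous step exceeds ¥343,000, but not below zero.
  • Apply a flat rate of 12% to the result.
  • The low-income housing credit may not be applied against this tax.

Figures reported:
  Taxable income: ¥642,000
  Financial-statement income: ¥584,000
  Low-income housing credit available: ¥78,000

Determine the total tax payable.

¥96,620

General income tax:
  ¥166,000 × 15% = ¥24,900
  ¥52,000 × 27% = ¥14,040
  ¥424,000 × 32% = ¥135,680
  → ¥174,620
  Less low-income housing credit ¥78,000 → ¥96,620

Parallel minimum levy:
  Base (financial-statement income): ¥584,000
  Exemption: ¥107,000 − 20% × (¥584,000 − ¥343,000) = ¥107,000 − ¥48,200 = ¥58,800
  Base: ¥584,000 − ¥58,800 = ¥525,200
  ¥525,200 × 12% = ¥63,024

¥96,620 > ¥63,024, so the general income tax governs.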